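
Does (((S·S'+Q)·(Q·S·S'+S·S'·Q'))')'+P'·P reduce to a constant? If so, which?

(((S·S'+Q)·(Q·S·S'+S·S'·Q'))')'+P'·P
= (S·S'+Q)·(Q·S·S'+S·S'·Q')+P'·P   [double negation]
= (S·S'+Q)·S·S'+P'·P   [distribution]
= S·S'+P'·P   [absorption]
= P'·P   [complement / identity]
= 0   [complement]

yes, False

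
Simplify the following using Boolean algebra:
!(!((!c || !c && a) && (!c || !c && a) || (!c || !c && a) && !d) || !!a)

!(!((!c || !c && a) && (!c || !c && a) || (!c || !c && a) && !d) || !!a)
= !(!(!c || !c && a || (!c || !c && a) && !d) || !!a)   [idempotence]
= !(!(!c || !c && a) || !!a)   [absorption]
= !(!!c || !!a)   [absorption]
= !c && !a   [De Morgan]

!c && !a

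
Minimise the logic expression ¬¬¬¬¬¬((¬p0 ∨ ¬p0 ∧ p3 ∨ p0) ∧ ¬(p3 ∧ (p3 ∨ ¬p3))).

¬¬¬¬¬¬((¬p0 ∨ ¬p0 ∧ p3 ∨ p0) ∧ ¬(p3 ∧ (p3 ∨ ¬p3)))
= ¬¬¬¬¬¬((¬p0 ∨ p0) ∧ ¬(p3 ∧ (p3 ∨ ¬p3)))
= ¬¬¬¬¬¬((¬p0 ∨ p0) ∧ ¬p3)
= ¬¬¬¬¬¬¬p3
= ¬¬¬¬¬p3
= ¬¬¬p3
= ¬p3

¬p3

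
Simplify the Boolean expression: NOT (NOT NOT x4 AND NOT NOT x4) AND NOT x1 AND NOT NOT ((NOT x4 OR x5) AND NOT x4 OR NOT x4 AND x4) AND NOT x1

NOT (NOT NOT x4 AND NOT NOT x4) AND NOT x1 AND NOT NOT ((NOT x4 OR x5) AND NOT x4 OR NOT x4 AND x4) AND NOT x1
= NOT (NOT NOT x4 AND NOT NOT x4) AND NOT x1 AND NOT NOT (NOT x4 OR NOT x4 AND x4) AND NOT x1   — absorption
= NOT NOT NOT x4 AND NOT x1 AND NOT NOT (NOT x4 OR NOT x4 AND x4) AND NOT x1   — idempotence
= NOT NOT NOT x4 AND NOT x1 AND NOT NOT NOT x4 AND NOT x1   — complement / identity
= NOT NOT NOT x4 AND NOT x1   — idempotence
= NOT x4 AND NOT x1   — double negation

NOT x4 AND NOT x1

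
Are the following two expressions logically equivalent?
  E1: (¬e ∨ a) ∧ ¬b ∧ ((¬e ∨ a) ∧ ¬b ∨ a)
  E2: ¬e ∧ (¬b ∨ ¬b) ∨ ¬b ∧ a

Yes

E1: (¬e ∨ a) ∧ ¬b ∧ ((¬e ∨ a) ∧ ¬b ∨ a)
    = (¬e ∨ a) ∧ ¬b   — absorption
E2: ¬e ∧ (¬b ∨ ¬b) ∨ ¬b ∧ a
    = ¬e ∧ ¬b ∨ ¬b ∧ a   — idempotence
    = (¬e ∨ a) ∧ ¬b   — distribution
Both reduce to (¬e ∨ a) ∧ ¬b, so they are equivalent.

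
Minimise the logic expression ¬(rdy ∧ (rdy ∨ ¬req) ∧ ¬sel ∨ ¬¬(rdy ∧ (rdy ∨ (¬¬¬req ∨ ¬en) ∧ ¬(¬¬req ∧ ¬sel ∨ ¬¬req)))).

¬rdy

¬(rdy ∧ (rdy ∨ ¬req) ∧ ¬sel ∨ ¬¬(rdy ∧ (rdy ∨ (¬¬¬req ∨ ¬en) ∧ ¬(¬¬req ∧ ¬sel ∨ ¬¬req))))
= ¬(rdy ∧ (rdy ∨ ¬req) ∧ ¬sel ∨ ¬¬(rdy ∧ (rdy ∨ (¬¬¬req ∨ ¬en) ∧ ¬¬¬req)))   — absorption
= ¬(rdy ∧ (rdy ∨ ¬req) ∧ ¬sel ∨ ¬¬(rdy ∧ (rdy ∨ ¬¬¬req)))   — absorption
= ¬(rdy ∧ (rdy ∨ ¬req) ∧ ¬sel ∨ rdy ∧ (rdy ∨ ¬¬¬req))   — double negation
= ¬(rdy ∧ (rdy ∨ ¬req) ∧ ¬sel ∨ rdy ∧ (rdy ∨ ¬req))   — double negation
= ¬(rdy ∧ (rdy ∨ ¬req))   — absorption
= ¬rdy   — absorption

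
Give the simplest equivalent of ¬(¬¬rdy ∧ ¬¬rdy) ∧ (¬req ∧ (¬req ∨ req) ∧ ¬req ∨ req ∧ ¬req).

¬(¬¬rdy ∧ ¬¬rdy) ∧ (¬req ∧ (¬req ∨ req) ∧ ¬req ∨ req ∧ ¬req)
= ¬(¬¬rdy ∧ ¬¬rdy) ∧ (¬req ∧ ¬req ∨ req ∧ ¬req)   (complement / identity)
= ¬¬¬rdy ∧ (¬req ∧ ¬req ∨ req ∧ ¬req)   (idempotence)
= ¬¬¬rdy ∧ ¬req   (distribution)
= ¬rdy ∧ ¬req   (double negation)

¬rdy ∧ ¬req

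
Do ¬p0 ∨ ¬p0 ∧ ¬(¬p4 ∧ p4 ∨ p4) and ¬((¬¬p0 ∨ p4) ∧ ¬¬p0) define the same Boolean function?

E1: ¬p0 ∨ ¬p0 ∧ ¬(¬p4 ∧ p4 ∨ p4)
    = ¬p0 ∨ ¬p0 ∧ ¬p4   — complement / identity
    = ¬p0   — absorption
E2: ¬((¬¬p0 ∨ p4) ∧ ¬¬p0)
    = ¬¬¬p0   — absorption
    = ¬p0   — double negation
Both reduce to ¬p0, so they are equivalent.

Yes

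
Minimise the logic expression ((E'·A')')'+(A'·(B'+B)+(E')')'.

((E'·A')')'+(A'·(B'+B)+(E')')'
= ((E'·A')')'+(A'+(E')')'
= E'·A'+(A'+(E')')'
= E'·A'+A·E'
= E'

E'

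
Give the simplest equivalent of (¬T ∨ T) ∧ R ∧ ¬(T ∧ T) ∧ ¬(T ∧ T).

(¬T ∨ T) ∧ R ∧ ¬(T ∧ T) ∧ ¬(T ∧ T)
= (¬T ∨ T) ∧ R ∧ ¬(T ∧ T)   [idempotence]
= R ∧ ¬(T ∧ T)   [complement / identity]
= R ∧ ¬T   [idempotence]

R ∧ ¬T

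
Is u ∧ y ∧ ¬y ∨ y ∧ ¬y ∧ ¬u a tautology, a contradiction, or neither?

contradiction

u ∧ y ∧ ¬y ∨ y ∧ ¬y ∧ ¬u
= y ∧ ¬y   [distribution]
= False   [complement]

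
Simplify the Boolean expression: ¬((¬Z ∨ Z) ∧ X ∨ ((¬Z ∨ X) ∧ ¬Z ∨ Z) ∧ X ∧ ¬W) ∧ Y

¬X ∧ Y

¬((¬Z ∨ Z) ∧ X ∨ ((¬Z ∨ X) ∧ ¬Z ∨ Z) ∧ X ∧ ¬W) ∧ Y
= ¬((¬Z ∨ Z) ∧ X ∨ (¬Z ∨ Z) ∧ X ∧ ¬W) ∧ Y   [absorption]
= ¬((¬Z ∨ Z) ∧ X) ∧ Y   [absorption]
= ¬X ∧ Y   [complement / identity]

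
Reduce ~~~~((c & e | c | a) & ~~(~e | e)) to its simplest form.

~~~~((c & e | c | a) & ~~(~e | e))
= ~~~~((c & e | c | a) & (~e | e))
= ~~~~((c | a) & (~e | e))
= ~~~~(c | a)
= ~~(c | a)
= c | a

c | a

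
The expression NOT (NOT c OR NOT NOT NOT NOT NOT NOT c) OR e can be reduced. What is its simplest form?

NOT (NOT c OR NOT NOT NOT NOT NOT NOT c) OR e
= NOT (NOT c OR NOT NOT NOT NOT c) OR e   (double negation)
= c AND NOT NOT NOT c OR e   (De Morgan)
= c AND NOT c OR e   (double negation)
= e   (complement / identity)

e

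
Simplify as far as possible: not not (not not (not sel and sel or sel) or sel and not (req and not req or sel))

not not (not not (not sel and sel or sel) or sel and not (req and not req or sel))
= not not (not not (not sel and sel or sel) or sel and not sel)   (complement / identity)
= not not not not (not sel and sel or sel)   (complement / identity)
= not not (not sel and sel or sel)   (double negation)
= not not sel   (complement / identity)
= sel   (double negation)

sel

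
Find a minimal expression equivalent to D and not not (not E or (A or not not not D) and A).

D and (not E or A)

D and not not (not E or (A or not not not D) and A)
= D and (not E or (A or not not not D) and A)   (double negation)
= D and (not E or (A or not D) and A)   (double negation)
= D and (not E or A)   (absorption)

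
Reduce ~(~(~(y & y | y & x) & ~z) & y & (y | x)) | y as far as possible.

1

~(~(~(y & y | y & x) & ~z) & y & (y | x)) | y
= ~(~(~(y & (y | x)) & ~z) & y & (y | x)) | y   (distribution)
= ~((y & (y | x) | z) & y & (y | x)) | y   (De Morgan)
= ~(y & (y | x)) | y   (absorption)
= ~y | y   (absorption)
= 1   (complement)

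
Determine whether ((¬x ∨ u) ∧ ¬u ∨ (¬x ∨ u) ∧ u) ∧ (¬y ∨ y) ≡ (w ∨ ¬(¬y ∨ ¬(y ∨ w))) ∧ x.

E1: ((¬x ∨ u) ∧ ¬u ∨ (¬x ∨ u) ∧ u) ∧ (¬y ∨ y)
    = (¬x ∨ u) ∧ ¬u ∨ (¬x ∨ u) ∧ u   [complement / identity]
    = ¬x ∨ u   [distribution]
E2: (w ∨ ¬(¬y ∨ ¬(y ∨ w))) ∧ x
    = (w ∨ y ∧ (y ∨ w)) ∧ x   [De Morgan]
    = (w ∨ y) ∧ x   [absorption]
These differ: at u=0, w=0, x=0, y=0, E1 = 1 but E2 = 0.

No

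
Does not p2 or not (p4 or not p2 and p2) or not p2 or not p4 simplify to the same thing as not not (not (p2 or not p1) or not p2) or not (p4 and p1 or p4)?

Yes

E1: not p2 or not (p4 or not p2 and p2) or not p2 or not p4
    = not p2 or not p4 or not p2 or not p4
    = not p2 or not p4
E2: not not (not (p2 or not p1) or not p2) or not (p4 and p1 or p4)
    = not not (not (p2 or not p1) or not p2) or not p4
    = not ((p2 or not p1) and p2) or not p4
    = not p2 or not p4
Both reduce to not p2 or not p4, so they are equivalent.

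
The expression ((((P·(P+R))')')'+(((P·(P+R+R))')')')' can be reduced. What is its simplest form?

P

((((P·(P+R))')')'+(((P·(P+R+R))')')')'
= ((((P·(P+R))')')'+(((P·(P+R))')')')'   (idempotence)
= ((((P·(P+R))')')')'   (idempotence)
= ((P·(P+R))')'   (double negation)
= P·(P+R)   (double negation)
= P   (absorption)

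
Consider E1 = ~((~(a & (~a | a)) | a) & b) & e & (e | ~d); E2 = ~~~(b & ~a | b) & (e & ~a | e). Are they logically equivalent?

E1: ~((~(a & (~a | a)) | a) & b) & e & (e | ~d)
    = ~((~(a & (~a | a)) | a) & b) & e   — absorption
    = ~((~a | a) & b) & e   — complement / identity
    = ~b & e   — complement / identity
E2: ~~~(b & ~a | b) & (e & ~a | e)
    = ~~~b & (e & ~a | e)   — absorption
    = ~~~b & e   — absorption
    = ~b & e   — double negation
Both reduce to ~b & e, so they are equivalent.

Yes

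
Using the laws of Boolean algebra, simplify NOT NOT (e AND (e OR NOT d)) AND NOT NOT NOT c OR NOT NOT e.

e

NOT NOT (e AND (e OR NOT d)) AND NOT NOT NOT c OR NOT NOT e
= NOT NOT (e AND (e OR NOT d)) AND NOT c OR NOT NOT e   — double negation
= NOT NOT e AND NOT c OR NOT NOT e   — absorption
= NOT NOT e   — absorption
= e   — double negation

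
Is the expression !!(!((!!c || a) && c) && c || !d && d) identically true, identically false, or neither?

identically false

!!(!((!!c || a) && c) && c || !d && d)
= !!(!((!!c || a) && c) && c)
= !!(!((c || a) && c) && c)
= !((c || a) && c) && c
= !c && c
= false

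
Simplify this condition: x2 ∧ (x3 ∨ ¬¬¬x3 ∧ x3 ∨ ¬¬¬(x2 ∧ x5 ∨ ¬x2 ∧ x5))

x2 ∧ (x3 ∨ ¬¬¬x3 ∧ x3 ∨ ¬¬¬(x2 ∧ x5 ∨ ¬x2 ∧ x5))
= x2 ∧ (x3 ∨ ¬x3 ∧ x3 ∨ ¬¬¬(x2 ∧ x5 ∨ ¬x2 ∧ x5))   [double negation]
= x2 ∧ (x3 ∨ ¬¬¬(x2 ∧ x5 ∨ ¬x2 ∧ x5))   [complement / identity]
= x2 ∧ (x3 ∨ ¬(x2 ∧ x5 ∨ ¬x2 ∧ x5))   [double negation]
= x2 ∧ (x3 ∨ ¬x5)   [distribution]

x2 ∧ (x3 ∨ ¬x5)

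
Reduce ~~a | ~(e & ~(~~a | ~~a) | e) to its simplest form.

a | ~e

~~a | ~(e & ~(~~a | ~~a) | e)
= ~~a | ~(e & ~a & ~a | e)
= a | ~(e & ~a & ~a | e)
= a | ~(e & ~a | e)
= a | ~e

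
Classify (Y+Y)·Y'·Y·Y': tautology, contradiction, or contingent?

(Y+Y)·Y'·Y·Y'
= Y·Y'·Y·Y'   — idempotence
= Y·Y'   — idempotence
= 0   — complement

contradiction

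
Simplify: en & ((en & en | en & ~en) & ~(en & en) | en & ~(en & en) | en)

en

en & ((en & en | en & ~en) & ~(en & en) | en & ~(en & en) | en)
= en & (en & ~(en & en) | en & ~(en & en) | en)
= en & (en & ~(en & en) | en)
= en & (en & ~en | en)
= en & en
= en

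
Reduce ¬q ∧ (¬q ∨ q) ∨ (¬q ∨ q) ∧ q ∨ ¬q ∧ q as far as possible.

True

¬q ∧ (¬q ∨ q) ∨ (¬q ∨ q) ∧ q ∨ ¬q ∧ q
= ¬q ∨ q ∨ ¬q ∧ q   — distribution
= ¬q ∨ q   — complement / identity
= True   — complement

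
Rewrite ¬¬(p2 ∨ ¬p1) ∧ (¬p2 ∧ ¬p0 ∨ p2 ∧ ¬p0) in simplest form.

¬¬(p2 ∨ ¬p1) ∧ (¬p2 ∧ ¬p0 ∨ p2 ∧ ¬p0)
= ¬¬(p2 ∨ ¬p1) ∧ ¬p0   [distribution]
= (p2 ∨ ¬p1) ∧ ¬p0   [double negation]

(p2 ∨ ¬p1) ∧ ¬p0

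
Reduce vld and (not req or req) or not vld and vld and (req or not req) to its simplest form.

vld and (not req or req) or not vld and vld and (req or not req)
= vld or not vld and vld and (req or not req)   (complement / identity)
= vld or not vld and vld   (complement / identity)
= vld   (complement / identity)

vld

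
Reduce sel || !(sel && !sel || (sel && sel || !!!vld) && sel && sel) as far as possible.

true

sel || !(sel && !sel || (sel && sel || !!!vld) && sel && sel)
= sel || !(sel && !sel || (sel && sel || !vld) && sel && sel)   (double negation)
= sel || !(sel && !sel || sel && sel)   (absorption)
= sel || !sel   (distribution)
= true   (complement)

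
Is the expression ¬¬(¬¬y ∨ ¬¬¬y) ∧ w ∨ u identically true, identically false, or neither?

neither

¬¬(¬¬y ∨ ¬¬¬y) ∧ w ∨ u
= ¬¬(¬¬y ∨ ¬y) ∧ w ∨ u
= (¬¬y ∨ ¬y) ∧ w ∨ u
= (y ∨ ¬y) ∧ w ∨ u
= w ∨ u
This depends on u, w, so it is not a constant.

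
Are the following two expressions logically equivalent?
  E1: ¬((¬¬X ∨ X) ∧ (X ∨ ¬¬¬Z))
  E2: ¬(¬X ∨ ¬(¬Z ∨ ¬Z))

No

E1: ¬((¬¬X ∨ X) ∧ (X ∨ ¬¬¬Z))
    = ¬((X ∨ X) ∧ (X ∨ ¬¬¬Z))   — double negation
    = ¬((X ∨ X) ∧ (X ∨ ¬Z))   — double negation
    = ¬(X ∧ ¬Z ∨ X)   — distribution
    = ¬X   — absorption
E2: ¬(¬X ∨ ¬(¬Z ∨ ¬Z))
    = ¬(¬X ∨ ¬¬Z)   — idempotence
    = X ∧ ¬Z   — De Morgan
These differ: at X=0, Z=0, E1 = 1 but E2 = 0.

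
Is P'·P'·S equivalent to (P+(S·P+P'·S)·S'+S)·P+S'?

E1: P'·P'·S
    = P'·S   — idempotence
E2: (P+(S·P+P'·S)·S'+S)·P+S'
    = (P+S·S'+S)·P+S'   — distribution
    = (P+S)·P+S'   — complement / identity
    = P+S'   — absorption
These differ: at P=1, S=0, E1 = 0 but E2 = 1.

No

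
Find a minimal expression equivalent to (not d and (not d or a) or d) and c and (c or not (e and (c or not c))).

c

(not d and (not d or a) or d) and c and (c or not (e and (c or not c)))
= (not d and (not d or a) or d) and c and (c or not e)
= (not d or d) and c and (c or not e)
= c and (c or not e)
= c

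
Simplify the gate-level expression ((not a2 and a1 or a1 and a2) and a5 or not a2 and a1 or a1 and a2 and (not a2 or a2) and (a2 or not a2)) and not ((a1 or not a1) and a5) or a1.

((not a2 and a1 or a1 and a2) and a5 or not a2 and a1 or a1 and a2 and (not a2 or a2) and (a2 or not a2)) and not ((a1 or not a1) and a5) or a1
= ((not a2 and a1 or a1 and a2) and a5 or not a2 and a1 or a1 and a2 and (not a2 or a2)) and not ((a1 or not a1) and a5) or a1
= ((not a2 and a1 or a1 and a2) and a5 or not a2 and a1 or a1 and a2) and not ((a1 or not a1) and a5) or a1
= (not a2 and a1 or a1 and a2) and not ((a1 or not a1) and a5) or a1
= a1 and not ((a1 or not a1) and a5) or a1
= a1 and not a5 or a1
= a1

a1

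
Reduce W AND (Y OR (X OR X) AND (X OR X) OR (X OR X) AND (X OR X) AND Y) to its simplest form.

W AND (Y OR (X OR X) AND (X OR X) OR (X OR X) AND (X OR X) AND Y)
= W AND (Y OR (X OR X) AND (X OR X))   [absorption]
= W AND (Y OR X OR X)   [idempotence]
= W AND (Y OR X)   [idempotence]

W AND (Y OR X)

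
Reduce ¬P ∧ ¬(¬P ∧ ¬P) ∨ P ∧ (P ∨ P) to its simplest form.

P

¬P ∧ ¬(¬P ∧ ¬P) ∨ P ∧ (P ∨ P)
= ¬P ∧ (P ∨ P) ∨ P ∧ (P ∨ P)   [De Morgan]
= P ∨ P   [distribution]
= P   [idempotence]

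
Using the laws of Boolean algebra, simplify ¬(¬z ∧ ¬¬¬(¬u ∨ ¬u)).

¬(¬z ∧ ¬¬¬(¬u ∨ ¬u))
= ¬(¬z ∧ ¬¬¬¬u)
= ¬(¬z ∧ ¬¬u)
= z ∨ ¬u

z ∨ ¬u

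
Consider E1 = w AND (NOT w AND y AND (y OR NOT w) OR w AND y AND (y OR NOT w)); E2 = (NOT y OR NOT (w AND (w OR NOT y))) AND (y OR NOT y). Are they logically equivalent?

E1: w AND (NOT w AND y AND (y OR NOT w) OR w AND y AND (y OR NOT w))
    = w AND y AND (y OR NOT w)
    = w AND y
E2: (NOT y OR NOT (w AND (w OR NOT y))) AND (y OR NOT y)
    = (NOT y OR NOT w) AND (y OR NOT y)
    = NOT y OR NOT w
These differ: at w=0, y=0, E1 = 0 but E2 = 1.

No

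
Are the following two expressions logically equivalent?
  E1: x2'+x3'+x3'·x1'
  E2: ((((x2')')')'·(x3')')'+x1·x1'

Yes

E1: x2'+x3'+x3'·x1'
    = x2'+x3'
E2: ((((x2')')')'·(x3')')'+x1·x1'
    = ((((x2')')')'·(x3')')'
    = ((x2')')'+x3'
    = x2'+x3'
Both reduce to x2'+x3', so they are equivalent.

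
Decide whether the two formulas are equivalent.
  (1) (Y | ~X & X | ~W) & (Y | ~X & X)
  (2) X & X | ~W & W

No

E1: (Y | ~X & X | ~W) & (Y | ~X & X)
    = Y | ~X & X   — absorption
    = Y   — complement / identity
E2: X & X | ~W & W
    = X & X   — complement / identity
    = X   — idempotence
These differ: at W=1, X=1, Y=0, E1 = 0 but E2 = 1.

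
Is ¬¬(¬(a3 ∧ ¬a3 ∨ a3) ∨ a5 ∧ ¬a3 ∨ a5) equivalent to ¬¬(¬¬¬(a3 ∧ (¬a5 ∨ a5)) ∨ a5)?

E1: ¬¬(¬(a3 ∧ ¬a3 ∨ a3) ∨ a5 ∧ ¬a3 ∨ a5)
    = ¬¬(¬(a3 ∧ ¬a3 ∨ a3) ∨ a5)   [absorption]
    = ¬¬(¬a3 ∨ a5)   [complement / identity]
    = ¬a3 ∨ a5   [double negation]
E2: ¬¬(¬¬¬(a3 ∧ (¬a5 ∨ a5)) ∨ a5)
    = ¬¬(¬¬¬a3 ∨ a5)   [complement / identity]
    = ¬¬¬a3 ∨ a5   [double negation]
    = ¬a3 ∨ a5   [double negation]
Both reduce to ¬a3 ∨ a5, so they are equivalent.

Yes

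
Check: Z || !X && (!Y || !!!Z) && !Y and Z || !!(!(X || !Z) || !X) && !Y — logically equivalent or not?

E1: Z || !X && (!Y || !!!Z) && !Y
    = Z || !X && (!Y || !Z) && !Y   — double negation
    = Z || !X && !Y   — absorption
E2: Z || !!(!(X || !Z) || !X) && !Y
    = Z || !((X || !Z) && X) && !Y   — De Morgan
    = Z || !X && !Y   — absorption
Both reduce to Z || !X && !Y, so they are equivalent.

Yes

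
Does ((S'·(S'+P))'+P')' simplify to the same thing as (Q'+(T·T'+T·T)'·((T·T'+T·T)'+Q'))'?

E1: ((S'·(S'+P))'+P')'
    = S'·(S'+P)·P   [De Morgan]
    = S'·P   [absorption]
E2: (Q'+(T·T'+T·T)'·((T·T'+T·T)'+Q'))'
    = (Q'+(T·T'+T·T)')'   [absorption]
    = Q·(T·T'+T·T)   [De Morgan]
    = Q·T   [distribution]
These differ: at P=1, Q=0, S=0, T=1, E1 = 1 but E2 = 0.

No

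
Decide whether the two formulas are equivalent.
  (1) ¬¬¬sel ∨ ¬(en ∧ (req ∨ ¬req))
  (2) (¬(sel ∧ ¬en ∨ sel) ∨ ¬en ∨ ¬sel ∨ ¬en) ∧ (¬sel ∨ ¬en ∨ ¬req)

Yes

E1: ¬¬¬sel ∨ ¬(en ∧ (req ∨ ¬req))
    = ¬sel ∨ ¬(en ∧ (req ∨ ¬req))   (double negation)
    = ¬sel ∨ ¬en   (complement / identity)
E2: (¬(sel ∧ ¬en ∨ sel) ∨ ¬en ∨ ¬sel ∨ ¬en) ∧ (¬sel ∨ ¬en ∨ ¬req)
    = (¬sel ∨ ¬en ∨ ¬sel ∨ ¬en) ∧ (¬sel ∨ ¬en ∨ ¬req)   (absorption)
    = (¬sel ∨ ¬en) ∧ ¬req ∨ ¬sel ∨ ¬en   (distribution)
    = ¬sel ∨ ¬en   (absorption)
Both reduce to ¬sel ∨ ¬en, so they are equivalent.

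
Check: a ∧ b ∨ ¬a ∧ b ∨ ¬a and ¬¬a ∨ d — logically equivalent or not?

E1: a ∧ b ∨ ¬a ∧ b ∨ ¬a
    = b ∨ ¬a   [distribution]
E2: ¬¬a ∨ d
    = a ∨ d   [double negation]
These differ: at a=0, b=0, d=0, E1 = 1 but E2 = 0.

No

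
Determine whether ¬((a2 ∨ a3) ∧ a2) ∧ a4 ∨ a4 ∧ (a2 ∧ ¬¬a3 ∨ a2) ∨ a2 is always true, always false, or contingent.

contingent

¬((a2 ∨ a3) ∧ a2) ∧ a4 ∨ a4 ∧ (a2 ∧ ¬¬a3 ∨ a2) ∨ a2
= ¬((a2 ∨ a3) ∧ a2) ∧ a4 ∨ a4 ∧ (a2 ∧ a3 ∨ a2) ∨ a2
= ¬a2 ∧ a4 ∨ a4 ∧ (a2 ∧ a3 ∨ a2) ∨ a2
= ¬a2 ∧ a4 ∨ a4 ∧ a2 ∨ a2
= a4 ∨ a2
This depends on a2, a4, so it is not a constant.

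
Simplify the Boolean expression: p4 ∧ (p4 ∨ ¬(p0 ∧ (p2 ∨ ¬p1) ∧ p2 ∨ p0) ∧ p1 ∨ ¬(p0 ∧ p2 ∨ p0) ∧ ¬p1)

p4 ∧ (p4 ∨ ¬(p0 ∧ (p2 ∨ ¬p1) ∧ p2 ∨ p0) ∧ p1 ∨ ¬(p0 ∧ p2 ∨ p0) ∧ ¬p1)
= p4 ∧ (p4 ∨ ¬(p0 ∧ p2 ∨ p0) ∧ p1 ∨ ¬(p0 ∧ p2 ∨ p0) ∧ ¬p1)   — absorption
= p4 ∧ (p4 ∨ ¬(p0 ∧ p2 ∨ p0))   — distribution
= p4 ∧ (p4 ∨ ¬p0)   — absorption
= p4   — absorption

p4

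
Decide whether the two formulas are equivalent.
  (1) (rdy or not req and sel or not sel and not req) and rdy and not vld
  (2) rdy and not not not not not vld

Yes

E1: (rdy or not req and sel or not sel and not req) and rdy and not vld
    = (rdy or not req) and rdy and not vld   — distribution
    = rdy and not vld   — absorption
E2: rdy and not not not not not vld
    = rdy and not not not vld   — double negation
    = rdy and not vld   — double negation
Both reduce to rdy and not vld, so they are equivalent.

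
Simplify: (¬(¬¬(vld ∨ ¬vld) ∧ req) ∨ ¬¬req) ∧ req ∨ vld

(¬(¬¬(vld ∨ ¬vld) ∧ req) ∨ ¬¬req) ∧ req ∨ vld
= (¬(¬¬(vld ∨ ¬vld) ∧ req) ∨ req) ∧ req ∨ vld   — double negation
= (¬((vld ∨ ¬vld) ∧ req) ∨ req) ∧ req ∨ vld   — double negation
= (¬req ∨ req) ∧ req ∨ vld   — complement / identity
= req ∨ vld   — complement / identity

req ∨ vld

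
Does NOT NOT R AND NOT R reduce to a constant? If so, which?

NOT NOT R AND NOT R
= R AND NOT R   [double negation]
= FALSE   [complement]

yes, False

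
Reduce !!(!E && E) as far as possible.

false

!!(!E && E)
= !E && E   — double negation
= false   — complement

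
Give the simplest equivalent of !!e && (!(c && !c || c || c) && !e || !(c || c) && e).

e && !c

!!e && (!(c && !c || c || c) && !e || !(c || c) && e)
= !!e && (!(c || c) && !e || !(c || c) && e)   — complement / identity
= !!e && !(c || c)   — distribution
= !!e && !c   — idempotence
= e && !c   — double negation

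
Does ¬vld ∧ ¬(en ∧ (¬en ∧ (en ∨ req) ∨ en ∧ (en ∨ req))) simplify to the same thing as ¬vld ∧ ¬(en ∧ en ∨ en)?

Yes

E1: ¬vld ∧ ¬(en ∧ (¬en ∧ (en ∨ req) ∨ en ∧ (en ∨ req)))
    = ¬vld ∧ ¬(en ∧ (en ∨ req))   — distribution
    = ¬vld ∧ ¬en   — absorption
E2: ¬vld ∧ ¬(en ∧ en ∨ en)
    = ¬vld ∧ ¬(en ∨ en)   — idempotence
    = ¬vld ∧ ¬en   — idempotence
Both reduce to ¬vld ∧ ¬en, so they are equivalent.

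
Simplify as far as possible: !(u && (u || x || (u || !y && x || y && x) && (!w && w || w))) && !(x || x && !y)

!u && !x

!(u && (u || x || (u || !y && x || y && x) && (!w && w || w))) && !(x || x && !y)
= !(u && (u || x || (u || x) && (!w && w || w))) && !(x || x && !y)   (distribution)
= !(u && (u || x || (u || x) && (!w && w || w))) && !x   (absorption)
= !(u && (u || x || (u || x) && w)) && !x   (complement / identity)
= !(u && (u || x)) && !x   (absorption)
= !u && !x   (absorption)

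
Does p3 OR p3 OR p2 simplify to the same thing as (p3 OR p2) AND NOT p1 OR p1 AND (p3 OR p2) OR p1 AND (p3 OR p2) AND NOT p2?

Yes

E1: p3 OR p3 OR p2
    = p3 OR p2
E2: (p3 OR p2) AND NOT p1 OR p1 AND (p3 OR p2) OR p1 AND (p3 OR p2) AND NOT p2
    = (p3 OR p2) AND NOT p1 OR p1 AND (p3 OR p2)
    = p3 OR p2
Both reduce to p3 OR p2, so they are equivalent.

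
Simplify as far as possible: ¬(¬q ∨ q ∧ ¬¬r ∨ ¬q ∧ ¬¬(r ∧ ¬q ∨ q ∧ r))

¬(¬q ∨ q ∧ ¬¬r ∨ ¬q ∧ ¬¬(r ∧ ¬q ∨ q ∧ r))
= ¬(¬q ∨ q ∧ ¬¬r ∨ ¬q ∧ ¬¬r)   [distribution]
= ¬(¬q ∨ ¬¬r)   [distribution]
= q ∧ ¬r   [De Morgan]

q ∧ ¬r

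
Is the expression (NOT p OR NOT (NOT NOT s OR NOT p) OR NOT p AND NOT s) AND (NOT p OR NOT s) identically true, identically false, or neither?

(NOT p OR NOT (NOT NOT s OR NOT p) OR NOT p AND NOT s) AND (NOT p OR NOT s)
= (NOT p OR NOT s AND p OR NOT p AND NOT s) AND (NOT p OR NOT s)   — De Morgan
= (NOT p OR NOT s) AND (NOT p OR NOT s)   — distribution
= NOT p OR NOT s   — idempotence
This depends on p, s, so it is not a constant.

neither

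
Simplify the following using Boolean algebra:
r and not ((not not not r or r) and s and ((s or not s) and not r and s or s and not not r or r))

r and not ((not not not r or r) and s and ((s or not s) and not r and s or s and not not r or r))
= r and not ((not not not r or r) and s and ((s or not s) and not r and s or s and r or r))   (double negation)
= r and not ((not not not r or r) and s and (not r and s or s and r or r))   (complement / identity)
= r and not ((not r or r) and s and (not r and s or s and r or r))   (double negation)
= r and not (s and (not r and s or s and r or r))   (complement / identity)
= r and not (s and (s or r))   (distribution)
= r and not s   (absorption)

r and not s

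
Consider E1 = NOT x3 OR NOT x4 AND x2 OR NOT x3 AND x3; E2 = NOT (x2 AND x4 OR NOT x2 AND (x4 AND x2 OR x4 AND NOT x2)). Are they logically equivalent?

No

E1: NOT x3 OR NOT x4 AND x2 OR NOT x3 AND x3
    = NOT x3 OR NOT x4 AND x2   — complement / identity
E2: NOT (x2 AND x4 OR NOT x2 AND (x4 AND x2 OR x4 AND NOT x2))
    = NOT (x2 AND x4 OR NOT x2 AND x4)   — distribution
    = NOT x4   — distribution
These differ: at x2=0, x3=1, x4=0, E1 = 0 but E2 = 1.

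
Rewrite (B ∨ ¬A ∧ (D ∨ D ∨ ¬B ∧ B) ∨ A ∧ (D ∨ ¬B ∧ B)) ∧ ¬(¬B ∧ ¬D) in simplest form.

(B ∨ ¬A ∧ (D ∨ D ∨ ¬B ∧ B) ∨ A ∧ (D ∨ ¬B ∧ B)) ∧ ¬(¬B ∧ ¬D)
= (B ∨ ¬A ∧ (D ∨ ¬B ∧ B) ∨ A ∧ (D ∨ ¬B ∧ B)) ∧ ¬(¬B ∧ ¬D)   — idempotence
= (B ∨ D ∨ ¬B ∧ B) ∧ ¬(¬B ∧ ¬D)   — distribution
= (B ∨ D ∨ ¬B ∧ B) ∧ (B ∨ D)   — De Morgan
= (B ∨ D) ∧ (B ∨ D)   — complement / identity
= B ∨ D   — idempotence

B ∨ D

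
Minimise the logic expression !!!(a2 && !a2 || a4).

!!!(a2 && !a2 || a4)
= !(a2 && !a2 || a4)
= !a4

!a4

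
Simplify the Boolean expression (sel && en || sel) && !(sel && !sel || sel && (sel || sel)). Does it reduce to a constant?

false

(sel && en || sel) && !(sel && !sel || sel && (sel || sel))
= (sel && en || sel) && !(sel && !sel || sel && sel)
= sel && !(sel && !sel || sel && sel)
= sel && !sel
= false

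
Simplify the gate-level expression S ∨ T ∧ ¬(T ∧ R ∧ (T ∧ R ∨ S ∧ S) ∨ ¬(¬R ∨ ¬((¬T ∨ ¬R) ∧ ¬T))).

S ∨ T ∧ ¬(T ∧ R ∧ (T ∧ R ∨ S ∧ S) ∨ ¬(¬R ∨ ¬((¬T ∨ ¬R) ∧ ¬T)))
= S ∨ T ∧ ¬(T ∧ R ∧ (T ∧ R ∨ S) ∨ ¬(¬R ∨ ¬((¬T ∨ ¬R) ∧ ¬T)))   [idempotence]
= S ∨ T ∧ ¬(T ∧ R ∧ (T ∧ R ∨ S) ∨ ¬(¬R ∨ ¬¬T))   [absorption]
= S ∨ T ∧ ¬(T ∧ R ∧ (T ∧ R ∨ S) ∨ R ∧ ¬T)   [De Morgan]
= S ∨ T ∧ ¬(T ∧ R ∨ R ∧ ¬T)   [absorption]
= S ∨ T ∧ ¬R   [distribution]

S ∨ T ∧ ¬R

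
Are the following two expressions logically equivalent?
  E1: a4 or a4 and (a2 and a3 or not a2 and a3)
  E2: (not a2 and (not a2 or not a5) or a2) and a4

E1: a4 or a4 and (a2 and a3 or not a2 and a3)
    = a4 or a4 and a3   [distribution]
    = a4   [absorption]
E2: (not a2 and (not a2 or not a5) or a2) and a4
    = (not a2 or a2) and a4   [absorption]
    = a4   [complement / identity]
Both reduce to a4, so they are equivalent.

Yes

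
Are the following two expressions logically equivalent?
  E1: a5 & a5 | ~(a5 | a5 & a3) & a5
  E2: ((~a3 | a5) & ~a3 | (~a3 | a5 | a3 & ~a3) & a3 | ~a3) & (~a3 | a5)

No

E1: a5 & a5 | ~(a5 | a5 & a3) & a5
    = a5 & a5 | ~a5 & a5   (absorption)
    = a5   (distribution)
E2: ((~a3 | a5) & ~a3 | (~a3 | a5 | a3 & ~a3) & a3 | ~a3) & (~a3 | a5)
    = ((~a3 | a5) & ~a3 | (~a3 | a5) & a3 | ~a3) & (~a3 | a5)   (complement / identity)
    = (~a3 | a5 | ~a3) & (~a3 | a5)   (distribution)
    = ~a3 | a5   (absorption)
These differ: at a3=0, a5=0, E1 = 0 but E2 = 1.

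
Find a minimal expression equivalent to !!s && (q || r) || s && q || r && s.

!!s && (q || r) || s && q || r && s
= !!s && (q || r) || s && (q || r)   [distribution]
= s && (q || r) || s && (q || r)   [double negation]
= s && (q || r)   [idempotence]

s && (q || r)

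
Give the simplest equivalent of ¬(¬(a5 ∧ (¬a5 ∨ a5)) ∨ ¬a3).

¬(¬(a5 ∧ (¬a5 ∨ a5)) ∨ ¬a3)
= a5 ∧ (¬a5 ∨ a5) ∧ a3
= a5 ∧ a3

a5 ∧ a3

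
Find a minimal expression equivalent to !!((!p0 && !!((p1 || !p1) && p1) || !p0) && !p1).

!p0 && !p1

!!((!p0 && !!((p1 || !p1) && p1) || !p0) && !p1)
= !!((!p0 && (p1 || !p1) && p1 || !p0) && !p1)   [double negation]
= !!((!p0 && p1 || !p0) && !p1)   [complement / identity]
= !!(!p0 && !p1)   [absorption]
= !p0 && !p1   [double negation]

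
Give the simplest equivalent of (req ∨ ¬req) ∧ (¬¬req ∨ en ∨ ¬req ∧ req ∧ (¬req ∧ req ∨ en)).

req ∨ en

(req ∨ ¬req) ∧ (¬¬req ∨ en ∨ ¬req ∧ req ∧ (¬req ∧ req ∨ en))
= (req ∨ ¬req) ∧ (¬¬req ∨ en ∨ ¬req ∧ req)   — absorption
= ¬¬req ∨ en ∨ ¬req ∧ req   — complement / identity
= ¬¬req ∨ en   — complement / identity
= req ∨ en   — double negation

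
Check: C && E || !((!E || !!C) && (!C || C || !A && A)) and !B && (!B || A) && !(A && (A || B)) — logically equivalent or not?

No

E1: C && E || !((!E || !!C) && (!C || C || !A && A))
    = C && E || !((!E || !!C) && (!C || C))
    = C && E || !(!E || !!C)
    = C && E || E && !C
    = E
E2: !B && (!B || A) && !(A && (A || B))
    = !B && (!B || A) && !A
    = !B && !A
These differ: at A=0, B=1, C=0, E=1, E1 = 1 but E2 = 0.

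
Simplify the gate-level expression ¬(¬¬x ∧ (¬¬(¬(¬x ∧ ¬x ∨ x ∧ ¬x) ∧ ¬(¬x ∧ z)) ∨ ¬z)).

¬x

¬(¬¬x ∧ (¬¬(¬(¬x ∧ ¬x ∨ x ∧ ¬x) ∧ ¬(¬x ∧ z)) ∨ ¬z))
= ¬(¬¬x ∧ (¬(¬x ∧ ¬x ∨ x ∧ ¬x ∨ ¬x ∧ z) ∨ ¬z))   [De Morgan]
= ¬(¬¬x ∧ (¬(¬x ∨ ¬x ∧ z) ∨ ¬z))   [distribution]
= ¬(¬¬x ∧ (¬¬x ∨ ¬z))   [absorption]
= ¬¬¬x   [absorption]
= ¬x   [double negation]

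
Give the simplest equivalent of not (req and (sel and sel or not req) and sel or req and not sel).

not req

not (req and (sel and sel or not req) and sel or req and not sel)
= not (req and (sel or not req) and sel or req and not sel)
= not (req and sel or req and not sel)
= not req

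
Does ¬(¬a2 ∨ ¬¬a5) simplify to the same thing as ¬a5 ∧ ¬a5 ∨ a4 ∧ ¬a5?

No

E1: ¬(¬a2 ∨ ¬¬a5)
    = a2 ∧ ¬a5   [De Morgan]
E2: ¬a5 ∧ ¬a5 ∨ a4 ∧ ¬a5
    = ¬a5 ∧ (¬a5 ∨ a4)   [distribution]
    = ¬a5   [absorption]
These differ: at a2=0, a4=1, a5=0, E1 = 0 but E2 = 1.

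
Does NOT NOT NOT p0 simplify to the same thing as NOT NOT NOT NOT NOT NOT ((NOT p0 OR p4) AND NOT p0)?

E1: NOT NOT NOT p0
    = NOT p0
E2: NOT NOT NOT NOT NOT NOT ((NOT p0 OR p4) AND NOT p0)
    = NOT NOT NOT NOT NOT NOT NOT p0
    = NOT NOT NOT NOT NOT p0
    = NOT NOT NOT p0
    = NOT p0
Both reduce to NOT p0, so they are equivalent.

Yes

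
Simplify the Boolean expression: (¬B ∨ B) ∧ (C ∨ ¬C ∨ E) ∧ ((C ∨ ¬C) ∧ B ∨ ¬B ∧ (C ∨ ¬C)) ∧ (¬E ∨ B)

¬E ∨ B

(¬B ∨ B) ∧ (C ∨ ¬C ∨ E) ∧ ((C ∨ ¬C) ∧ B ∨ ¬B ∧ (C ∨ ¬C)) ∧ (¬E ∨ B)
= (¬B ∨ B) ∧ (C ∨ ¬C ∨ E) ∧ (C ∨ ¬C) ∧ (¬E ∨ B)   (distribution)
= (C ∨ ¬C ∨ E) ∧ (C ∨ ¬C) ∧ (¬E ∨ B)   (complement / identity)
= (C ∨ ¬C) ∧ (¬E ∨ B)   (absorption)
= ¬E ∨ B   (complement / identity)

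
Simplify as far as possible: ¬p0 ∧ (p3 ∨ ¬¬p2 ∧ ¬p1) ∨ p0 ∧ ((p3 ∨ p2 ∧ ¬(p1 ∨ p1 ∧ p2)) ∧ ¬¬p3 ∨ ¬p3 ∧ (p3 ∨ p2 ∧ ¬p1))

p3 ∨ p2 ∧ ¬p1

¬p0 ∧ (p3 ∨ ¬¬p2 ∧ ¬p1) ∨ p0 ∧ ((p3 ∨ p2 ∧ ¬(p1 ∨ p1 ∧ p2)) ∧ ¬¬p3 ∨ ¬p3 ∧ (p3 ∨ p2 ∧ ¬p1))
= ¬p0 ∧ (p3 ∨ ¬¬p2 ∧ ¬p1) ∨ p0 ∧ ((p3 ∨ p2 ∧ ¬(p1 ∨ p1 ∧ p2)) ∧ p3 ∨ ¬p3 ∧ (p3 ∨ p2 ∧ ¬p1))
= ¬p0 ∧ (p3 ∨ ¬¬p2 ∧ ¬p1) ∨ p0 ∧ ((p3 ∨ p2 ∧ ¬p1) ∧ p3 ∨ ¬p3 ∧ (p3 ∨ p2 ∧ ¬p1))
= ¬p0 ∧ (p3 ∨ ¬¬p2 ∧ ¬p1) ∨ p0 ∧ (p3 ∨ p2 ∧ ¬p1)
= ¬p0 ∧ (p3 ∨ p2 ∧ ¬p1) ∨ p0 ∧ (p3 ∨ p2 ∧ ¬p1)
= p3 ∨ p2 ∧ ¬p1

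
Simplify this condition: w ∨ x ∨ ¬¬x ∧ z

w ∨ x

w ∨ x ∨ ¬¬x ∧ z
= w ∨ x ∨ x ∧ z   — double negation
= w ∨ x   — absorption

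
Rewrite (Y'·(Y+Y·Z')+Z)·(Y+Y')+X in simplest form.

(Y'·(Y+Y·Z')+Z)·(Y+Y')+X
= (Y'·Y+Z)·(Y+Y')+X   [absorption]
= Y'·Y+Z+X   [complement / identity]
= Z+X   [complement / identity]

Z+X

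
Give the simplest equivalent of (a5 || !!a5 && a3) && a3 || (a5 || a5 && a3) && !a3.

(a5 || !!a5 && a3) && a3 || (a5 || a5 && a3) && !a3
= (a5 || a5 && a3) && a3 || (a5 || a5 && a3) && !a3   (double negation)
= a5 || a5 && a3   (distribution)
= a5   (absorption)

a5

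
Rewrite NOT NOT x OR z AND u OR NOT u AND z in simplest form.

NOT NOT x OR z AND u OR NOT u AND z
= x OR z AND u OR NOT u AND z   — double negation
= x OR z   — distribution

x OR z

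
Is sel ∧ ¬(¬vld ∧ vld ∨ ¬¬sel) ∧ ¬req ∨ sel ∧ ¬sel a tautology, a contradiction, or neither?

sel ∧ ¬(¬vld ∧ vld ∨ ¬¬sel) ∧ ¬req ∨ sel ∧ ¬sel
= sel ∧ ¬¬¬sel ∧ ¬req ∨ sel ∧ ¬sel   — complement / identity
= sel ∧ ¬sel ∧ ¬req ∨ sel ∧ ¬sel   — double negation
= sel ∧ ¬sel   — absorption
= False   — complement

contradiction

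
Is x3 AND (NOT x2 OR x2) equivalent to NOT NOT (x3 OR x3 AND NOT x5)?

E1: x3 AND (NOT x2 OR x2)
    = x3   [complement / identity]
E2: NOT NOT (x3 OR x3 AND NOT x5)
    = x3 OR x3 AND NOT x5   [double negation]
    = x3   [absorption]
Both reduce to x3, so they are equivalent.

Yes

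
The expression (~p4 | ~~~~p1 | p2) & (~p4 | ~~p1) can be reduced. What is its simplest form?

(~p4 | ~~~~p1 | p2) & (~p4 | ~~p1)
= (~p4 | ~~p1 | p2) & (~p4 | ~~p1)   — double negation
= ~p4 | ~~p1   — absorption
= ~p4 | p1   — double negation

~p4 | p1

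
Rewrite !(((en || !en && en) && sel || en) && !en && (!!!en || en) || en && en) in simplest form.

!en

!(((en || !en && en) && sel || en) && !en && (!!!en || en) || en && en)
= !(((en || !en && en) && sel || en) && !en && (!en || en) || en && en)
= !((en && sel || en) && !en && (!en || en) || en && en)
= !((en && sel || en) && !en || en && en)
= !(en && !en || en && en)
= !en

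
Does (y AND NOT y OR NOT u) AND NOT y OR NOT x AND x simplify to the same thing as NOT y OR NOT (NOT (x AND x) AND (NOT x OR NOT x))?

No

E1: (y AND NOT y OR NOT u) AND NOT y OR NOT x AND x
    = (y AND NOT y OR NOT u) AND NOT y
    = NOT u AND NOT y
E2: NOT y OR NOT (NOT (x AND x) AND (NOT x OR NOT x))
    = NOT y OR NOT (NOT x AND (NOT x OR NOT x))
    = NOT y OR NOT (NOT x AND NOT x)
    = NOT y OR x OR x
    = NOT y OR x
These differ: at u=1, x=1, y=0, E1 = 0 but E2 = 1.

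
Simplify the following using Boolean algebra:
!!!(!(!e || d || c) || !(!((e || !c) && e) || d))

!!!(!(!e || d || c) || !(!((e || !c) && e) || d))
= !!((!e || d || c) && (!((e || !c) && e) || d))   [De Morgan]
= !!((!e || d || c) && (!e || d))   [absorption]
= (!e || d || c) && (!e || d)   [double negation]
= !e || d   [absorption]

!e || d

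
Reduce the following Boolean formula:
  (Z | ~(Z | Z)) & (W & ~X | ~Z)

(Z | ~(Z | Z)) & (W & ~X | ~Z)
= (Z | ~Z) & (W & ~X | ~Z)   [idempotence]
= W & ~X | ~Z   [complement / identity]

W & ~X | ~Z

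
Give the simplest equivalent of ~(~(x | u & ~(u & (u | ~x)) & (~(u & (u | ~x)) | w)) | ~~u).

x & ~u

~(~(x | u & ~(u & (u | ~x)) & (~(u & (u | ~x)) | w)) | ~~u)
= ~(~(x | u & ~(u & (u | ~x))) | ~~u)   [absorption]
= (x | u & ~(u & (u | ~x))) & ~u   [De Morgan]
= (x | u & ~u) & ~u   [absorption]
= x & ~u   [complement / identity]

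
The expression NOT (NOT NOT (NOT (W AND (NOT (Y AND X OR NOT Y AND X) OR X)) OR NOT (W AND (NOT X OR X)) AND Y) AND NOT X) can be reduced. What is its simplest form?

W OR X

NOT (NOT NOT (NOT (W AND (NOT (Y AND X OR NOT Y AND X) OR X)) OR NOT (W AND (NOT X OR X)) AND Y) AND NOT X)
= NOT (NOT NOT (NOT (W AND (NOT X OR X)) OR NOT (W AND (NOT X OR X)) AND Y) AND NOT X)   [distribution]
= NOT ((NOT (W AND (NOT X OR X)) OR NOT (W AND (NOT X OR X)) AND Y) AND NOT X)   [double negation]
= NOT (NOT (W AND (NOT X OR X)) AND NOT X)   [absorption]
= NOT (NOT W AND NOT X)   [complement / identity]
= W OR X   [De Morgan]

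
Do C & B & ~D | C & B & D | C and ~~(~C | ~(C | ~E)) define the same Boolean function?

E1: C & B & ~D | C & B & D | C
    = C & B | C   [distribution]
    = C   [absorption]
E2: ~~(~C | ~(C | ~E))
    = ~(C & (C | ~E))   [De Morgan]
    = ~C   [absorption]
These differ: at B=1, C=0, D=0, E=1, E1 = 0 but E2 = 1.

No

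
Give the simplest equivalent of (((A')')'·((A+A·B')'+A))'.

A

(((A')')'·((A+A·B')'+A))'
= (A'·((A+A·B')'+A))'   — double negation
= (A'·(A'+A))'   — absorption
= (A')'   — complement / identity
= A   — double negation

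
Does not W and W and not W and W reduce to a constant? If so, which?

yes, False

not W and W and not W and W
= not W and W
= False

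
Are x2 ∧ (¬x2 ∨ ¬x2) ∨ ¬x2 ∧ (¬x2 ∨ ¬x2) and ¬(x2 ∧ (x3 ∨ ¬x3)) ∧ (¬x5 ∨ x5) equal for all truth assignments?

Yes

E1: x2 ∧ (¬x2 ∨ ¬x2) ∨ ¬x2 ∧ (¬x2 ∨ ¬x2)
    = ¬x2 ∨ ¬x2   (distribution)
    = ¬x2   (idempotence)
E2: ¬(x2 ∧ (x3 ∨ ¬x3)) ∧ (¬x5 ∨ x5)
    = ¬(x2 ∧ (x3 ∨ ¬x3))   (complement / identity)
    = ¬x2   (complement / identity)
Both reduce to ¬x2, so they are equivalent.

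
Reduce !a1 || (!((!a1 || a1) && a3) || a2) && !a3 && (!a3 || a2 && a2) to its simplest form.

!a1 || (!((!a1 || a1) && a3) || a2) && !a3 && (!a3 || a2 && a2)
= !a1 || (!((!a1 || a1) && a3) || a2) && !a3 && (!a3 || a2)   (idempotence)
= !a1 || (!a3 || a2) && !a3 && (!a3 || a2)   (complement / identity)
= !a1 || (!a3 || a2) && !a3   (absorption)
= !a1 || !a3   (absorption)

!a1 || !a3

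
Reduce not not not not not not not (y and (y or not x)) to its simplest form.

not y

not not not not not not not (y and (y or not x))
= not not not not not (y and (y or not x))
= not not not not not y
= not not not y
= not y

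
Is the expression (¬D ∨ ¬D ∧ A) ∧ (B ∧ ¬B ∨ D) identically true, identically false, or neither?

identically false

(¬D ∨ ¬D ∧ A) ∧ (B ∧ ¬B ∨ D)
= ¬D ∧ (B ∧ ¬B ∨ D)   — absorption
= ¬D ∧ D   — complement / identity
= False   — complement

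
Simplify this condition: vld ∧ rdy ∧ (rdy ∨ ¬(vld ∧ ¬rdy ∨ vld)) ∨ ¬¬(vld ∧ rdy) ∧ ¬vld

vld ∧ rdy ∧ (rdy ∨ ¬(vld ∧ ¬rdy ∨ vld)) ∨ ¬¬(vld ∧ rdy) ∧ ¬vld
= vld ∧ rdy ∧ (rdy ∨ ¬vld) ∨ ¬¬(vld ∧ rdy) ∧ ¬vld   (absorption)
= vld ∧ rdy ∧ (rdy ∨ ¬vld) ∨ vld ∧ rdy ∧ ¬vld   (double negation)
= vld ∧ rdy ∨ vld ∧ rdy ∧ ¬vld   (absorption)
= vld ∧ rdy   (absorption)

vld ∧ rdy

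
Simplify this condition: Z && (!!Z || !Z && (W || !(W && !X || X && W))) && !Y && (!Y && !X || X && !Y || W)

Z && (!!Z || !Z && (W || !(W && !X || X && W))) && !Y && (!Y && !X || X && !Y || W)
= Z && (Z || !Z && (W || !(W && !X || X && W))) && !Y && (!Y && !X || X && !Y || W)   [double negation]
= Z && (Z || !Z && (W || !W)) && !Y && (!Y && !X || X && !Y || W)   [distribution]
= Z && (Z || !Z && (W || !W)) && !Y && (!Y || W)   [distribution]
= Z && (Z || !Z) && !Y && (!Y || W)   [complement / identity]
= Z && !Y && (!Y || W)   [complement / identity]
= Z && !Y   [absorption]

Z && !Y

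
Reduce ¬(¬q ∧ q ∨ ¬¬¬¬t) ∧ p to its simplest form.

¬t ∧ p

¬(¬q ∧ q ∨ ¬¬¬¬t) ∧ p
= ¬(¬q ∧ q ∨ ¬¬t) ∧ p   — double negation
= ¬(¬q ∧ q ∨ t) ∧ p   — double negation
= ¬t ∧ p   — complement / identity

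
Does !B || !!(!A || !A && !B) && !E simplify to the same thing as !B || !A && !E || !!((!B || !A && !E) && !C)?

Yes

E1: !B || !!(!A || !A && !B) && !E
    = !B || (!A || !A && !B) && !E   (double negation)
    = !B || !A && !E   (absorption)
E2: !B || !A && !E || !!((!B || !A && !E) && !C)
    = !B || !A && !E || (!B || !A && !E) && !C   (double negation)
    = !B || !A && !E   (absorption)
Both reduce to !B || !A && !E, so they are equivalent.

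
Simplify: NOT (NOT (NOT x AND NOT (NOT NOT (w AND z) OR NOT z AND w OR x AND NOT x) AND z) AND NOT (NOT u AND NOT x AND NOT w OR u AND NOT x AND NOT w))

NOT x AND NOT w

NOT (NOT (NOT x AND NOT (NOT NOT (w AND z) OR NOT z AND w OR x AND NOT x) AND z) AND NOT (NOT u AND NOT x AND NOT w OR u AND NOT x AND NOT w))
= NOT (NOT (NOT x AND NOT (NOT NOT (w AND z) OR NOT z AND w OR x AND NOT x) AND z) AND NOT (NOT x AND NOT w))   [distribution]
= NOT x AND NOT (NOT NOT (w AND z) OR NOT z AND w OR x AND NOT x) AND z OR NOT x AND NOT w   [De Morgan]
= NOT x AND NOT (w AND z OR NOT z AND w OR x AND NOT x) AND z OR NOT x AND NOT w   [double negation]
= NOT x AND NOT (w OR x AND NOT x) AND z OR NOT x AND NOT w   [distribution]
= NOT x AND NOT w AND z OR NOT x AND NOT w   [complement / identity]
= NOT x AND NOT w   [absorption]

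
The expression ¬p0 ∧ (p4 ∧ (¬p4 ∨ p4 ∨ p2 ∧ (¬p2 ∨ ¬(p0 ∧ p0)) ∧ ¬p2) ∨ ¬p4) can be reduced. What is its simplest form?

¬p0 ∧ (p4 ∧ (¬p4 ∨ p4 ∨ p2 ∧ (¬p2 ∨ ¬(p0 ∧ p0)) ∧ ¬p2) ∨ ¬p4)
= ¬p0 ∧ (p4 ∧ (¬p4 ∨ p4 ∨ p2 ∧ (¬p2 ∨ ¬p0) ∧ ¬p2) ∨ ¬p4)   — idempotence
= ¬p0 ∧ (p4 ∧ (¬p4 ∨ p4 ∨ p2 ∧ ¬p2) ∨ ¬p4)   — absorption
= ¬p0 ∧ (p4 ∧ (¬p4 ∨ p4) ∨ ¬p4)   — complement / identity
= ¬p0 ∧ (p4 ∨ ¬p4)   — complement / identity
= ¬p0   — complement / identity

¬p0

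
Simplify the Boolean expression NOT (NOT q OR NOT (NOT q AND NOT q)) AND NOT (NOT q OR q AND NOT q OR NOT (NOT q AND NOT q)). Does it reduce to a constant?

NOT (NOT q OR NOT (NOT q AND NOT q)) AND NOT (NOT q OR q AND NOT q OR NOT (NOT q AND NOT q))
= NOT (NOT q OR NOT (NOT q AND NOT q)) AND NOT (NOT q OR NOT (NOT q AND NOT q))   (complement / identity)
= NOT (NOT q OR NOT (NOT q AND NOT q))   (idempotence)
= NOT (NOT q OR NOT NOT q)   (idempotence)
= q AND NOT q   (De Morgan)
= FALSE   (complement)

FALSE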